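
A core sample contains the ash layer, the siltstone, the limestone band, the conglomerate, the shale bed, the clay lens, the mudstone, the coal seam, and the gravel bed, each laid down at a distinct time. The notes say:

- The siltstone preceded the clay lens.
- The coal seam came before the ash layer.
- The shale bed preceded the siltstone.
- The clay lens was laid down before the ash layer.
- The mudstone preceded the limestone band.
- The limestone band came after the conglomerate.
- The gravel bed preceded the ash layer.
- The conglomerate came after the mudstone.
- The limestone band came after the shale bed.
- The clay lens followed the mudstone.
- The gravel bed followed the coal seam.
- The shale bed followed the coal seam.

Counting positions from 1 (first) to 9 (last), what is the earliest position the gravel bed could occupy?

2

The coal seam must come before the gravel bed — 1 forced predecessor.
Nothing else is forced ahead of the gravel bed, so its earliest slot is position 1 + 1 = 2.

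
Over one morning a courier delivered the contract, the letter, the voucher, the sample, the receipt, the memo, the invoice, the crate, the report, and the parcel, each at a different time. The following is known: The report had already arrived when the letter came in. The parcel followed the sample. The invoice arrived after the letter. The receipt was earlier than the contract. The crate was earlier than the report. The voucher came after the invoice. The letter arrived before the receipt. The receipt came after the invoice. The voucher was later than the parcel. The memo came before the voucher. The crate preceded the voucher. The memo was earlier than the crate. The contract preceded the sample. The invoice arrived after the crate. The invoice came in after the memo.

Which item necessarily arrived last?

Every other item has a chain of constraints placing it before the voucher, so the voucher is last.

the voucher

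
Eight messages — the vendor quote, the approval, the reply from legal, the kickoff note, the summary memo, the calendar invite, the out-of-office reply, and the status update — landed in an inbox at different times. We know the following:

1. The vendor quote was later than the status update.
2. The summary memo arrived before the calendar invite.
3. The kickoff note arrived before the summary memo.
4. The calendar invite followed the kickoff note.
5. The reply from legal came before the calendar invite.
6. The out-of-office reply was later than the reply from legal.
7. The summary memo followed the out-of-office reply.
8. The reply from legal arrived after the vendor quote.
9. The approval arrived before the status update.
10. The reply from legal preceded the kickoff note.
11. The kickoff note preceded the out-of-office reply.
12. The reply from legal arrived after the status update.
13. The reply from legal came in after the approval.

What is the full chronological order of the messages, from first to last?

the approval, the status update, the vendor quote, the reply from legal, the kickoff note, the out-of-office reply, the summary memo, the calendar invite

The constraints fix every adjacent pair, so only one ordering works:
the approval → the status update → the vendor quote → the reply from legal → the kickoff note → the out-of-office reply → the summary memo → the calendar invite.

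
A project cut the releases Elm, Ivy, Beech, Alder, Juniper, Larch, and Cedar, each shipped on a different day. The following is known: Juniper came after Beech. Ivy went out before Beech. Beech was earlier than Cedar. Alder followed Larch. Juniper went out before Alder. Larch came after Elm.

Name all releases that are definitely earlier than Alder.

Directly stated before Alder: Juniper and Larch.
Beech reaches Alder via Beech → Juniper → Alder.
Elm reaches Alder via Elm → Larch → Alder.
Ivy reaches Alder via Ivy → Beech → Juniper → Alder.

Beech, Elm, Ivy, Juniper, Larch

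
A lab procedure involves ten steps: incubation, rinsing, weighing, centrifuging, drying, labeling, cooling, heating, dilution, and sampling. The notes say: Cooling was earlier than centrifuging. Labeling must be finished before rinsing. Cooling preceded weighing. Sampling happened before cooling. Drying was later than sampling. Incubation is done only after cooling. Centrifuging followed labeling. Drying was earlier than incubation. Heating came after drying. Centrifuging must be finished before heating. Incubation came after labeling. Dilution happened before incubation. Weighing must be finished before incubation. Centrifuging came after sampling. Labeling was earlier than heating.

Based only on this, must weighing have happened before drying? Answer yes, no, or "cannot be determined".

cannot be determined

No chain of stated constraints runs from weighing to drying, and none runs from drying to weighing either.
So the relative order of weighing and drying is not fixed by the given facts.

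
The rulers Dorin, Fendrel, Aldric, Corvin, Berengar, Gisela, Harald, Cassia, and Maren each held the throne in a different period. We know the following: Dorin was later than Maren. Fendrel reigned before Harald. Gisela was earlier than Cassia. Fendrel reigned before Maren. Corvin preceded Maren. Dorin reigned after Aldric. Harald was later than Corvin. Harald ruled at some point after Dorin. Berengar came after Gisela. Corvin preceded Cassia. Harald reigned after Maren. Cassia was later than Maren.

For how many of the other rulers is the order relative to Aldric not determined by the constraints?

6

Forced after Aldric: Dorin and Harald.
That leaves Berengar, Cassia, Corvin, Fendrel, Gisela, and Maren with no forced order relative to Aldric — 6.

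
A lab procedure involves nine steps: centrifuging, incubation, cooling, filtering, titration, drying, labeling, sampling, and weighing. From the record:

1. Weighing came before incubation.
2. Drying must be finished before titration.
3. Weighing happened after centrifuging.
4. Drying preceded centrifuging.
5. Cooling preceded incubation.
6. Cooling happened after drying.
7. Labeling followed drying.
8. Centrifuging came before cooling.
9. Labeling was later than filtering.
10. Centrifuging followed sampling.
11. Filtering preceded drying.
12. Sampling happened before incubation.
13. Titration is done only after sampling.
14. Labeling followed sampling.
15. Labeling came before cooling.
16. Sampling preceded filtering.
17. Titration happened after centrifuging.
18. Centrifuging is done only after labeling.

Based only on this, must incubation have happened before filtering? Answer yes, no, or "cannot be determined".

Tracing the constraints gives filtering → drying → cooling → incubation, so filtering must come before incubation.
That means incubation cannot be before filtering.

no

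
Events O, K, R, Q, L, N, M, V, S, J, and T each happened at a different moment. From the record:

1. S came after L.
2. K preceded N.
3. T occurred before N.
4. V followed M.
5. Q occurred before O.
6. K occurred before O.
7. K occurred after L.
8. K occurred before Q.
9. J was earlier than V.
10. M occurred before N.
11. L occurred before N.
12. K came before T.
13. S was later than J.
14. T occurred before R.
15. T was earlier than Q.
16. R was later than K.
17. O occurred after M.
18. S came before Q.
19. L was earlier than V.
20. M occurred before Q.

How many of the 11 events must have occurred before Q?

6

Directly stated before Q: K, M, S, and T.
J reaches Q via J → S → Q.
L reaches Q via L → S → Q.
No chain forces R (or any of the others) ahead of Q.
That's J, K, L, M, S, and T — 6 in all.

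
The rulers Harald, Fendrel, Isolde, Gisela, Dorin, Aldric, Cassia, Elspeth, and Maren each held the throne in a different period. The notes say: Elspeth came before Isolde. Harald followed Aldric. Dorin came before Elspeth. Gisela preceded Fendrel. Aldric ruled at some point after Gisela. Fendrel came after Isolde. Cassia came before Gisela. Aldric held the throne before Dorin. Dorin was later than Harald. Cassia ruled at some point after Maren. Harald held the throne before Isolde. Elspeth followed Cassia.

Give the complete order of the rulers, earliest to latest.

Maren, Cassia, Gisela, Aldric, Harald, Dorin, Elspeth, Isolde, Fendrel

The constraints fix every adjacent pair, so only one ordering works:
Maren → Cassia → Gisela → Aldric → Harald → Dorin → Elspeth → Isolde → Fendrel.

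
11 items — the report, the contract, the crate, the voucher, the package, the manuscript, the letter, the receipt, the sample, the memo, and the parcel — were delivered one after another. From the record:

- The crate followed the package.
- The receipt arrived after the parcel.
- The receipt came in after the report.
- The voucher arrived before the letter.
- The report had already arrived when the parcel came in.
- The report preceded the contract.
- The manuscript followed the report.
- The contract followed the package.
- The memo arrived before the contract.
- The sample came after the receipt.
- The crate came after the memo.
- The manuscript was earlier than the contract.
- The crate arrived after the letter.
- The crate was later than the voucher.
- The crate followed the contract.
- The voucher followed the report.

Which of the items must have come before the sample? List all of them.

the parcel, the receipt, the report

Directly stated before the sample: the receipt.
The parcel reaches the sample via the parcel → the receipt → the sample.
The report reaches the sample via the report → the receipt → the sample.
No chain forces the crate (or any of the others) ahead of the sample.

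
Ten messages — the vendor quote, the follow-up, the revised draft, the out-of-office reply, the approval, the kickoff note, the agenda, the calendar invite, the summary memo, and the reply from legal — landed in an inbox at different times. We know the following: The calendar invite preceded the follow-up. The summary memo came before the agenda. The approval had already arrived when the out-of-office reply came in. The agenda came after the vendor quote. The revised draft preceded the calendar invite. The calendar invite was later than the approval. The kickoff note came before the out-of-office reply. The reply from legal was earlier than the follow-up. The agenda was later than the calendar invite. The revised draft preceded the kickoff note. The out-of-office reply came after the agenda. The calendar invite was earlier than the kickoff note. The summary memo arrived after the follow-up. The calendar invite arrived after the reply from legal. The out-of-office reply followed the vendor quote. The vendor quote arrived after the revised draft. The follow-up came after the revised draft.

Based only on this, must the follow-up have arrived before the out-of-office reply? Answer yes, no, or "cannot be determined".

Chain the constraints: the follow-up → the summary memo → the agenda → the out-of-office reply. Each link is directly stated, so the follow-up comes before the out-of-office reply.

yes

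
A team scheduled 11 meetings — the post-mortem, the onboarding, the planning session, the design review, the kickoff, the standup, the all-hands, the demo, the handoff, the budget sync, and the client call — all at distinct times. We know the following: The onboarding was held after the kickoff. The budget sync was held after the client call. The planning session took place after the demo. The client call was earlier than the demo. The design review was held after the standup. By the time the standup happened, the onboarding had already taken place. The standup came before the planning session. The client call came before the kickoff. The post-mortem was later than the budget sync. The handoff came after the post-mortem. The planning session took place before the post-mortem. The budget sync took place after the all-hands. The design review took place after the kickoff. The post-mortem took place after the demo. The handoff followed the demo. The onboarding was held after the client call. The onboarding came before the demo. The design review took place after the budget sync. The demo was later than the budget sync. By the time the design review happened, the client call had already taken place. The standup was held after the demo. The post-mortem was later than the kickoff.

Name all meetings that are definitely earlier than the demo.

the all-hands, the budget sync, the client call, the kickoff, the onboarding

Directly stated before the demo: the budget sync, the client call, and the onboarding.
The all-hands reaches the demo via the all-hands → the budget sync → the demo.
The kickoff reaches the demo via the kickoff → the onboarding → the demo.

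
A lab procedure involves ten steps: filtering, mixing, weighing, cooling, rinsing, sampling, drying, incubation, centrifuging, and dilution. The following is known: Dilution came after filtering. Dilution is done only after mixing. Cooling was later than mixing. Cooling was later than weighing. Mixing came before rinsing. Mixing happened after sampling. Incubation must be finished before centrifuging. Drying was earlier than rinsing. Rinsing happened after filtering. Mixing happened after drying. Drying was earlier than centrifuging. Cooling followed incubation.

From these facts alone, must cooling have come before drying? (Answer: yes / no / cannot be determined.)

no

Tracing the constraints gives drying → mixing → cooling, so drying must come before cooling.
That means cooling cannot be before drying.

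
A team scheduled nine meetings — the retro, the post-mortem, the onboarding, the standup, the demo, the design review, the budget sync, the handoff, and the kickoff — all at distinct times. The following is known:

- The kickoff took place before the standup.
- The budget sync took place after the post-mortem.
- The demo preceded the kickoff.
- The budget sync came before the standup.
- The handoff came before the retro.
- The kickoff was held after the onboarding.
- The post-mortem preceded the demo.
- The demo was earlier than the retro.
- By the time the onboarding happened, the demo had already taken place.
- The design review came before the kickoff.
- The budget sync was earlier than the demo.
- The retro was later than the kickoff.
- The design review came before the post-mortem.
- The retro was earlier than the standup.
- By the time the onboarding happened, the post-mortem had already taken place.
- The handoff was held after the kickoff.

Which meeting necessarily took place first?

the design review

The design review has a chain of constraints placing it before every other meeting, so the design review must be first.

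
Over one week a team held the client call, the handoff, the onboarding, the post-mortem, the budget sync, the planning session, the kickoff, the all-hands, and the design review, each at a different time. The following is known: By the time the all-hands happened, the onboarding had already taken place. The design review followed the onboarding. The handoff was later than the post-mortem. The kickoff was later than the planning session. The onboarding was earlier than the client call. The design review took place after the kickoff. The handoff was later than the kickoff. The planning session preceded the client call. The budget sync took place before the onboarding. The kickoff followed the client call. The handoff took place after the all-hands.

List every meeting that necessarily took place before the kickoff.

Directly stated before the kickoff: the client call and the planning session.
The budget sync reaches the kickoff via the budget sync → the onboarding → the client call → the kickoff.
The onboarding reaches the kickoff via the onboarding → the client call → the kickoff.

the budget sync, the client call, the onboarding, the planning session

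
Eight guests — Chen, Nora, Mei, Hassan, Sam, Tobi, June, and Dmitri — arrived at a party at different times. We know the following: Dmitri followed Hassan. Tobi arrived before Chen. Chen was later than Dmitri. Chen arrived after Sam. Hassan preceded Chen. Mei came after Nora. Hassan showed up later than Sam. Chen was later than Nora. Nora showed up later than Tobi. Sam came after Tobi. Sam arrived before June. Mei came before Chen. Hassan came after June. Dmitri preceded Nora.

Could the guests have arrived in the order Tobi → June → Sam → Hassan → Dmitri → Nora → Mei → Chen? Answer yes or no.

The constraints require Sam before June, but in the proposed sequence June appears ahead of Sam. That one violation is enough.

no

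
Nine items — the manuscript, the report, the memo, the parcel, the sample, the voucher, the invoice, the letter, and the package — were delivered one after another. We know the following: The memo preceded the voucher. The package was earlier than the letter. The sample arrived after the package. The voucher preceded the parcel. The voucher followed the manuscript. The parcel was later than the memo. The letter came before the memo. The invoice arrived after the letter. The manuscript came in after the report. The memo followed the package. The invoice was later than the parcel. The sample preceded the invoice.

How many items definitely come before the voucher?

Directly stated before the voucher: the manuscript and the memo.
The letter reaches the voucher via the letter → the memo → the voucher.
The package reaches the voucher via the package → the memo → the voucher.
The report reaches the voucher via the report → the manuscript → the voucher.
No chain forces the invoice (or any of the others) ahead of the voucher.
That's the letter, the manuscript, the memo, the package, and the report — 5 in all.

5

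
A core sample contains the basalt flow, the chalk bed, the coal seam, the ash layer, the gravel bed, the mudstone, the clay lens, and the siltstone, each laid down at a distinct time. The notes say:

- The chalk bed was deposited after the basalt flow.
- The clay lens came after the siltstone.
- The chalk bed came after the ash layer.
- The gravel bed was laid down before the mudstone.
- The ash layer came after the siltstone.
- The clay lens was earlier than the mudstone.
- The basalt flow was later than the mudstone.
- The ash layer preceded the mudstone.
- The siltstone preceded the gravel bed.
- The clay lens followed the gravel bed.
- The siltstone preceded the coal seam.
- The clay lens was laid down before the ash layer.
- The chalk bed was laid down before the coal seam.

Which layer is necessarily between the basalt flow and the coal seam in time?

the chalk bed

Tracing the constraints gives the basalt flow → the chalk bed → the coal seam, so the chalk bed sits after the basalt flow and before the coal seam.
No other layer is forced both after the basalt flow and before the coal seam.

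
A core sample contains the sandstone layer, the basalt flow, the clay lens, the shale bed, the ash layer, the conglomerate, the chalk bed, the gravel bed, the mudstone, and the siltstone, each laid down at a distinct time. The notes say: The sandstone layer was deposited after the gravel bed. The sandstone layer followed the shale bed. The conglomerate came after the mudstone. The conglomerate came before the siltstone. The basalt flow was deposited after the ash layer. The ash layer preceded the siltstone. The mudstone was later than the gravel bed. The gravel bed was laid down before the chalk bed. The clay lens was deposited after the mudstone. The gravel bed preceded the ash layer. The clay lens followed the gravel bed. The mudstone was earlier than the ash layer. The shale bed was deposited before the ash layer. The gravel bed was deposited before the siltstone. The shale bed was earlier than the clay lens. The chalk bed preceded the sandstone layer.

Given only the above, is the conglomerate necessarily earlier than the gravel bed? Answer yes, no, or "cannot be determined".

no

Tracing the constraints gives the gravel bed → the mudstone → the conglomerate, so the gravel bed must come before the conglomerate.
That means the conglomerate cannot be before the gravel bed.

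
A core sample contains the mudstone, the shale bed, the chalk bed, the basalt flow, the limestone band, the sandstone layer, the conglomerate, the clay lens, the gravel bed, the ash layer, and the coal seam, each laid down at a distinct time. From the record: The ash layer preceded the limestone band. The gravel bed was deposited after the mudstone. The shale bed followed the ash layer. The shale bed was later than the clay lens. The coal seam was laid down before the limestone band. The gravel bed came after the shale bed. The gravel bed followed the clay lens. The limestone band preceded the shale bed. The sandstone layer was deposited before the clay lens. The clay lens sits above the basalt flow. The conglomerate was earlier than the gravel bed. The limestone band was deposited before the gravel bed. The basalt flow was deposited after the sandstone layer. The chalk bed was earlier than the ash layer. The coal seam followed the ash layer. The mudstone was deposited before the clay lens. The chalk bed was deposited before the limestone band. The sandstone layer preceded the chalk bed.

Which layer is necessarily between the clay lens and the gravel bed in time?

Tracing the constraints gives the clay lens → the shale bed → the gravel bed, so the shale bed sits after the clay lens and before the gravel bed.
No other layer is forced both after the clay lens and before the gravel bed.

the shale bed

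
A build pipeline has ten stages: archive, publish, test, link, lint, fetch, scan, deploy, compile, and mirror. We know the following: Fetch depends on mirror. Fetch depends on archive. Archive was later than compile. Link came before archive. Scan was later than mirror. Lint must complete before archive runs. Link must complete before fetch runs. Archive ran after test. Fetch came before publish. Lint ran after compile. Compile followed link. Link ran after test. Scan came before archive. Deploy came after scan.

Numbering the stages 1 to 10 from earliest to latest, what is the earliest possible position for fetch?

Archive, compile, link, lint, mirror, scan, and test must all come before fetch — 7 forced predecessors.
Nothing else is forced ahead of fetch, so its earliest slot is position 7 + 1 = 8.

8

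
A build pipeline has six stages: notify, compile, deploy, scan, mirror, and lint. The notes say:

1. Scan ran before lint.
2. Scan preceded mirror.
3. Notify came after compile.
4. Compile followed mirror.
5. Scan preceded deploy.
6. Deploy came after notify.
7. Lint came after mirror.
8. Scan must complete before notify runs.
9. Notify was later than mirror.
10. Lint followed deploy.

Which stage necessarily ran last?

Every other stage has a chain of constraints placing it before lint, so lint is last.

lint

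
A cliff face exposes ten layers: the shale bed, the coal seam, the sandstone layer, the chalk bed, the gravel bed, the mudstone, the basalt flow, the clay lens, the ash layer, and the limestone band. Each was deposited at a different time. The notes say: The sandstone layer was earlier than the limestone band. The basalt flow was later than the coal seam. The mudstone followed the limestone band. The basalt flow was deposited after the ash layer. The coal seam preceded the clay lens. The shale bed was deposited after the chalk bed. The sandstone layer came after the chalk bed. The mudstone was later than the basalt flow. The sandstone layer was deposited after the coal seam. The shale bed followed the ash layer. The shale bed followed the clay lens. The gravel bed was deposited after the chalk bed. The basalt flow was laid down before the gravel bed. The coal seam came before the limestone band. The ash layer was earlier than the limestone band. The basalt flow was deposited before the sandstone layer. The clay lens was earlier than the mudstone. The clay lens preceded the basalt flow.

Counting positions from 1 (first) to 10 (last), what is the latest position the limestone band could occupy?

The limestone band must come before the mudstone — 1 layer forced after it.
Everything else can be placed before the limestone band in some valid order, so the limestone band can sit as late as position 10 − 1 = 9.

9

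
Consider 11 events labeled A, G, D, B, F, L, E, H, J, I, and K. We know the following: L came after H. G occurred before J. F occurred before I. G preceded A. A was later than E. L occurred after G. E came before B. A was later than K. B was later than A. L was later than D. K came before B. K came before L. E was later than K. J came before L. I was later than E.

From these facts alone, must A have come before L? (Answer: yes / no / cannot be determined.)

No chain of stated constraints runs from A to L, and none runs from L to A either.
So the relative order of A and L is not fixed by the given facts.

cannot be determined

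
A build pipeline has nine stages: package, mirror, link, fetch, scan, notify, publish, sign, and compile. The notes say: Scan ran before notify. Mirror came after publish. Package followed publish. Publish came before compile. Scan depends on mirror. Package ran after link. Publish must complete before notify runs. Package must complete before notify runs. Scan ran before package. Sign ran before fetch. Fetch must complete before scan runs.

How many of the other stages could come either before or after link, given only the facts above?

6

Forced after link: notify and package.
That leaves compile, fetch, mirror, publish, scan, and sign with no forced order relative to link — 6.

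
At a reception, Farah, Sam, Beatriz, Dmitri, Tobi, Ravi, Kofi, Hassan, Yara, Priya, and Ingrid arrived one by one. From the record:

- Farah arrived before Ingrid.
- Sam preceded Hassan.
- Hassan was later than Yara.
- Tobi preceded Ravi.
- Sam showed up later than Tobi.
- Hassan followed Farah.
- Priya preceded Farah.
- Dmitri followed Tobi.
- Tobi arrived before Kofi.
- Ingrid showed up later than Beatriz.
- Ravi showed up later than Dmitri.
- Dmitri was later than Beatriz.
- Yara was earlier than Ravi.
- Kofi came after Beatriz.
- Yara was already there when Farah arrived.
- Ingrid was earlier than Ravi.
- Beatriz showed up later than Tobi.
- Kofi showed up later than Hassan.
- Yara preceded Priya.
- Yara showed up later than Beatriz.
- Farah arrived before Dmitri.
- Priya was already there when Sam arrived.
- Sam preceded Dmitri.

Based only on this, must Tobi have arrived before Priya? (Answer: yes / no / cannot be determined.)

yes

Chain the constraints: Tobi → Beatriz → Yara → Priya. Each link is directly stated, so Tobi comes before Priya.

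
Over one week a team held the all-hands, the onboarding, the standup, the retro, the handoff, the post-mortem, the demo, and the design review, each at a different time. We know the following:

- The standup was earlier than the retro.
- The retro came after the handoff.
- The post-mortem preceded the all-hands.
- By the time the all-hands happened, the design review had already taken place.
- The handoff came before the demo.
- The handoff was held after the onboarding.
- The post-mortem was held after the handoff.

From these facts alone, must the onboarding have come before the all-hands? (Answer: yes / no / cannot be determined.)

Chain the constraints: the onboarding → the handoff → the post-mortem → the all-hands. Each link is directly stated, so the onboarding comes before the all-hands.

yes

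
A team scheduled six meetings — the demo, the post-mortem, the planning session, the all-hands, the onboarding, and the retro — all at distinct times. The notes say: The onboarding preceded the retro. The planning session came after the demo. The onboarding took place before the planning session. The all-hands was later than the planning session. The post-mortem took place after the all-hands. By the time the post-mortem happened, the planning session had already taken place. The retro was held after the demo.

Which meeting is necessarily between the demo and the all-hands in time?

Tracing the constraints gives the demo → the planning session → the all-hands, so the planning session sits after the demo and before the all-hands.
No other meeting is forced both after the demo and before the all-hands.

the planning session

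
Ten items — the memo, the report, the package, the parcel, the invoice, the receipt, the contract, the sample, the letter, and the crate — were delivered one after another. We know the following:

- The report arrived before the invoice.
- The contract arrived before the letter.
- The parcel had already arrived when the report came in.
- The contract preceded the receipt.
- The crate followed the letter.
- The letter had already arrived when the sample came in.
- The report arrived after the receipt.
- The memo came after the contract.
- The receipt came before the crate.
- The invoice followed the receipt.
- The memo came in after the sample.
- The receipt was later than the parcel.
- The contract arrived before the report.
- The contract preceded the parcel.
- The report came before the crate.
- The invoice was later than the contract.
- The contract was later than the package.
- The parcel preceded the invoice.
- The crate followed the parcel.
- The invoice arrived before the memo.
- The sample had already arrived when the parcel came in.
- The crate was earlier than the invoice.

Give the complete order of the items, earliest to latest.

the package, the contract, the letter, the sample, the parcel, the receipt, the report, the crate, the invoice, the memo

The constraints fix every adjacent pair, so only one ordering works:
the package → the contract → the letter → the sample → the parcel → the receipt → the report → the crate → the invoice → the memo.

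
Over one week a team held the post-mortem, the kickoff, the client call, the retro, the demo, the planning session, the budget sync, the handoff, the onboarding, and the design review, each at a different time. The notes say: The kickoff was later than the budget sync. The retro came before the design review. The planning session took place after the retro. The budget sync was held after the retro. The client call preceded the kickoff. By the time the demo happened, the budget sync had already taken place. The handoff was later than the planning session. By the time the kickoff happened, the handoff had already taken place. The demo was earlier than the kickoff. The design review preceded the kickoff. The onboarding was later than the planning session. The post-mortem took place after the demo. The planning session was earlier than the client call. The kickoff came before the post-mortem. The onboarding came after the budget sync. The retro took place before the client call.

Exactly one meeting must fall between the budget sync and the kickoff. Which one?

Tracing the constraints gives the budget sync → the demo → the kickoff, so the demo sits after the budget sync and before the kickoff.
No other meeting is forced both after the budget sync and before the kickoff.

the demo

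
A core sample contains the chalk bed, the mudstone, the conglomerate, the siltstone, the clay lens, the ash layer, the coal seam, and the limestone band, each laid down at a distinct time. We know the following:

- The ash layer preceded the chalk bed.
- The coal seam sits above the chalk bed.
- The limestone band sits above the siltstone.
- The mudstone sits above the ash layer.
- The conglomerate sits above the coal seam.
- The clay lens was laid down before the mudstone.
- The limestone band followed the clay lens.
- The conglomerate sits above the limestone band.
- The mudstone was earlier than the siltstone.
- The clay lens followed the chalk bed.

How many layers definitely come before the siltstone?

Directly stated before the siltstone: the mudstone.
The ash layer reaches the siltstone via the ash layer → the mudstone → the siltstone.
The chalk bed reaches the siltstone via the chalk bed → the clay lens → the mudstone → the siltstone.
The clay lens reaches the siltstone via the clay lens → the mudstone → the siltstone.
That's the ash layer, the chalk bed, the clay lens, and the mudstone — 4 in all.

4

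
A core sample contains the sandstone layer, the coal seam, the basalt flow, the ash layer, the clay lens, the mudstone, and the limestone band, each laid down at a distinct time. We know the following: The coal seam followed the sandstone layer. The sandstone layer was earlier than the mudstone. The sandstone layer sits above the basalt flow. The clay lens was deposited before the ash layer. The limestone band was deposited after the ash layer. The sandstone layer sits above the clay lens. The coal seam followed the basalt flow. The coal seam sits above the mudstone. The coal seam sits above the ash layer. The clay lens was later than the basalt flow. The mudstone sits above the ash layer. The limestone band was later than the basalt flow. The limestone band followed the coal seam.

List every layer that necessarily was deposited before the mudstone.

Directly stated before the mudstone: the ash layer and the sandstone layer.
The basalt flow reaches the mudstone via the basalt flow → the sandstone layer → the mudstone.
The clay lens reaches the mudstone via the clay lens → the ash layer → the mudstone.
No chain forces the coal seam (or any of the others) ahead of the mudstone.

the ash layer, the basalt flow, the clay lens, the sandstone layer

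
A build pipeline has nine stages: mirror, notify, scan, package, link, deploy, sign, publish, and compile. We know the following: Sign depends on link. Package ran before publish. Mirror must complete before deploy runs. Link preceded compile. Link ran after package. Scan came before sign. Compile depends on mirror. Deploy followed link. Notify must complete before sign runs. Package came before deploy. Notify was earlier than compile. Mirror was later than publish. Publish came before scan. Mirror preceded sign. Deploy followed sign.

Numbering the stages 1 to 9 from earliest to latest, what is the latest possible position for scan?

7

Scan must come before deploy and sign — 2 stages forced after it.
Everything else can be placed before scan in some valid order, so scan can sit as late as position 9 − 2 = 7.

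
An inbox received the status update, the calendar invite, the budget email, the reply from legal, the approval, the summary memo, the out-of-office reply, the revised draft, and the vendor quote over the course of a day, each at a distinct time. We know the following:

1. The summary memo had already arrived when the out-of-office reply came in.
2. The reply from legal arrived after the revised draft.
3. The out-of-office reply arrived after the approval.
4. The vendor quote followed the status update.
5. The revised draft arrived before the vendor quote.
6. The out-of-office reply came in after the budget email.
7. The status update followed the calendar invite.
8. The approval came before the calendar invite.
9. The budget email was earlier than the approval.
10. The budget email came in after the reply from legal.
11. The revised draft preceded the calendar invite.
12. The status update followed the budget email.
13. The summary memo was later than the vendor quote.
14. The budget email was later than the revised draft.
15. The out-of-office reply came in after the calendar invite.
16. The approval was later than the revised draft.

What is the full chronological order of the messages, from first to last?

the revised draft, the reply from legal, the budget email, the approval, the calendar invite, the status update, the vendor quote, the summary memo, the out-of-office reply

The constraints fix every adjacent pair, so only one ordering works:
the revised draft → the reply from legal → the budget email → the approval → the calendar invite → the status update → the vendor quote → the summary memo → the out-of-office reply.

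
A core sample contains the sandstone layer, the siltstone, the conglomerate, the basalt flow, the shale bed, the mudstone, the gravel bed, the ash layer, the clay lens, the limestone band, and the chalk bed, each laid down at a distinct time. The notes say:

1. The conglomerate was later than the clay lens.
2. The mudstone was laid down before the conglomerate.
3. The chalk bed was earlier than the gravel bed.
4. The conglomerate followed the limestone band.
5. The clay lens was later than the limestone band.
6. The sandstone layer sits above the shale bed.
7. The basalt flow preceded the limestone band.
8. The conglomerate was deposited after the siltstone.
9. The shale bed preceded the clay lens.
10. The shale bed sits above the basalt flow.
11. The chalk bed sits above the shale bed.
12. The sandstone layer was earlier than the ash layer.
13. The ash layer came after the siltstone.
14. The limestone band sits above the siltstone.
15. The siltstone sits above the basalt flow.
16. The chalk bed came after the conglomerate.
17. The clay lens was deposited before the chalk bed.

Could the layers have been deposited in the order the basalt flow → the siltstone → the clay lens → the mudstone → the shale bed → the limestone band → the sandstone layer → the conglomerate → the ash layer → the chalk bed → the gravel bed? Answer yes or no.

no

The constraints require the limestone band before the clay lens, but in the proposed sequence the clay lens appears ahead of the limestone band. That one violation is enough.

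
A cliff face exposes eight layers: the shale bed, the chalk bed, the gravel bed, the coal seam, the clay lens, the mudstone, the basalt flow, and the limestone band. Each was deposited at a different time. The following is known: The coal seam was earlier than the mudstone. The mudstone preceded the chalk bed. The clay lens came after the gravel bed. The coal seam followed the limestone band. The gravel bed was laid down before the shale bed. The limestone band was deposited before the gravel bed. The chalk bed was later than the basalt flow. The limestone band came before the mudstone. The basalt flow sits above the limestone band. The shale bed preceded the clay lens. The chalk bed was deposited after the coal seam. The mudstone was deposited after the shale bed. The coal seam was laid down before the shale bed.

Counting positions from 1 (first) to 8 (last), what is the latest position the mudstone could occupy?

7

The mudstone must come before the chalk bed — 1 layer forced after it.
Everything else can be placed before the mudstone in some valid order, so the mudstone can sit as late as position 8 − 1 = 7.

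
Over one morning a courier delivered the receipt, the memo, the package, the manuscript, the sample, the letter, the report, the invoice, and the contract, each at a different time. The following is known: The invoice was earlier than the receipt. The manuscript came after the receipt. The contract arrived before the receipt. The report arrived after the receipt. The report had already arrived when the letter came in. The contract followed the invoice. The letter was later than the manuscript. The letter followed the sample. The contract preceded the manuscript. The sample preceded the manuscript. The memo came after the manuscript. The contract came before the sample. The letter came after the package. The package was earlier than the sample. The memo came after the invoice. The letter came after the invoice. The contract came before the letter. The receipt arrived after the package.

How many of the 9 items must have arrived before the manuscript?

5

Directly stated before the manuscript: the contract, the receipt, and the sample.
The invoice reaches the manuscript via the invoice → the receipt → the manuscript.
The package reaches the manuscript via the package → the receipt → the manuscript.
That's the contract, the invoice, the package, the receipt, and the sample — 5 in all.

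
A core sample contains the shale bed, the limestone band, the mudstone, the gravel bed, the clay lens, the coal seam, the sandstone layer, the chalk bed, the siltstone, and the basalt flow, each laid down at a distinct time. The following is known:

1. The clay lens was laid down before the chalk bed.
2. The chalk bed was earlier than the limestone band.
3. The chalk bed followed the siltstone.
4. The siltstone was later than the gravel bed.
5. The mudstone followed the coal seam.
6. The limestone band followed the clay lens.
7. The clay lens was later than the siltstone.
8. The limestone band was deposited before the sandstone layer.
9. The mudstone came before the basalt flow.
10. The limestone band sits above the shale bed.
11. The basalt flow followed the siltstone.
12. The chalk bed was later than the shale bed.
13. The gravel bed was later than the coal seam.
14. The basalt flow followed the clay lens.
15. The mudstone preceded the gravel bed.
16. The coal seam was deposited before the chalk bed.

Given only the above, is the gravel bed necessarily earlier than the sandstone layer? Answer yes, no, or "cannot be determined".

yes

Chain the constraints: the gravel bed → the siltstone → the clay lens → the limestone band → the sandstone layer. Each link is directly stated, so the gravel bed comes before the sandstone layer.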